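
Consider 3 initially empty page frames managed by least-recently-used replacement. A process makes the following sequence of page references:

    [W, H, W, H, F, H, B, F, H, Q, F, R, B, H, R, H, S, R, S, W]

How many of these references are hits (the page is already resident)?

W: miss, frames {W}
H: miss, frames {W,H}
W: hit
H: hit
F: miss, frames {W,H,F}
H: hit
B: miss, evict W, frames {F,H,B}
F: hit
H: hit
Q: miss, evict B, frames {F,H,Q}
F: hit
R: miss, evict H, frames {Q,F,R}
B: miss, evict Q, frames {F,R,B}
H: miss, evict F, frames {R,B,H}
R: hit
H: hit
S: miss, evict B, frames {R,H,S}
R: hit
S: hit
W: miss, evict H, frames {R,S,W}
Hits: 10.

10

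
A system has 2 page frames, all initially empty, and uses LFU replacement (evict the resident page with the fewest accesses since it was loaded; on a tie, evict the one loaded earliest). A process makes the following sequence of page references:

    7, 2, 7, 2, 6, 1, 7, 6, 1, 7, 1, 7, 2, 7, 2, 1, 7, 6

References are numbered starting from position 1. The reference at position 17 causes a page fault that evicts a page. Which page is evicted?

1

pos 1: 7: miss, frames {7}
pos 2: 2: miss, frames {7,2}
pos 3: 7: hit
pos 4: 2: hit
pos 5: 6: miss, evict 7, frames {2,6}
pos 6: 1: miss, evict 6, frames {2,1}
pos 7: 7: miss, evict 1, frames {2,7}
pos 8: 6: miss, evict 7, frames {2,6}
pos 9: 1: miss, evict 6, frames {2,1}
pos 10: 7: miss, evict 1, frames {2,7}
pos 11: 1: miss, evict 7, frames {2,1}
pos 12: 7: miss, evict 1, frames {2,7}
pos 13: 2: hit
pos 14: 7: hit
pos 15: 2: hit
pos 16: 1: miss, evict 7, frames {2,1}
pos 17: 7: miss, evict 1, frames {2,7}
At position 17, page 1 is evicted.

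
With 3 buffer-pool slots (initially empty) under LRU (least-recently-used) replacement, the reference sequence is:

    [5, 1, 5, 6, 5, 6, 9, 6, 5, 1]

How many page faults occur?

5 → fault, frames (5)
1 → fault, frames (5 1)
5 → hit
6 → fault, frames (1 5 6)
5 → hit
6 → hit
9 → fault, evict 1, frames (5 6 9)
6 → hit
5 → hit
1 → fault, evict 9, frames (6 5 1)
Page faults: 5.

5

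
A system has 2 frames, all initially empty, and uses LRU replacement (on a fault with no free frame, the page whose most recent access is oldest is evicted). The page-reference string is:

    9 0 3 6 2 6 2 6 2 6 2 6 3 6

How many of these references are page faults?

9: fault, frames {9}
0: fault, frames {9,0}
3: fault, evict 9, frames {0,3}
6: fault, evict 0, frames {3,6}
2: fault, evict 3, frames {6,2}
6: hit
2: hit
6: hit
2: hit
6: hit
2: hit
6: hit
3: fault, evict 2, frames {6,3}
6: hit
Page faults: 6.

6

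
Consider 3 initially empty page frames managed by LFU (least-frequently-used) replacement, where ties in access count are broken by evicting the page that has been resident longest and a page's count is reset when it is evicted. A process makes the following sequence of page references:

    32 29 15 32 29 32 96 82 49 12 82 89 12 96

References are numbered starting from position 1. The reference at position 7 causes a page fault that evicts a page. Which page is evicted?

pos 1: 32 -> miss, frames {32}
pos 2: 29 -> miss, frames {32,29}
pos 3: 15 -> miss, frames {32,29,15}
pos 4: 32 -> hit
pos 5: 29 -> hit
pos 6: 32 -> hit
pos 7: 96 -> miss, evict 15, frames {32,29,96}
At position 7, page 15 is evicted.

15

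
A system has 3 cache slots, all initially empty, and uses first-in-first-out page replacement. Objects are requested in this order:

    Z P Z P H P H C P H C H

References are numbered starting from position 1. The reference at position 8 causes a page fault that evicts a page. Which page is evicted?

pos 1: Z -> fault, frames {Z}
pos 2: P -> fault, frames {Z,P}
pos 3: Z -> hit
pos 4: P -> hit
pos 5: H -> fault, frames {Z,P,H}
pos 6: P -> hit
pos 7: H -> hit
pos 8: C -> fault, evict Z, frames {P,H,C}
At position 8, page Z is evicted.

Z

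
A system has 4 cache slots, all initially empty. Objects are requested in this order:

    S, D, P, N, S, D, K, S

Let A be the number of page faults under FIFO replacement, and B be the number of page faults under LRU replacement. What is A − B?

Under FIFO: F F F F . . F F → 6 faults.
Under LRU: F F F F . . F . → 5 faults.
A − B = 6 − 5 = 1.

1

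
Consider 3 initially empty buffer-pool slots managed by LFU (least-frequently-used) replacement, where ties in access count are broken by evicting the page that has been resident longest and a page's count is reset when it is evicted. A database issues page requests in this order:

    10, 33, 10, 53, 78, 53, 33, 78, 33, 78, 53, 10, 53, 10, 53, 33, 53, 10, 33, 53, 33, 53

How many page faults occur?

10 -> fault, frames (10)
33 -> fault, frames (10 33)
10 -> hit
53 -> fault, frames (10 33 53)
78 -> fault, evict 33, frames (10 53 78)
53 -> hit
33 -> fault, evict 78, frames (10 53 33)
78 -> fault, evict 33, frames (10 53 78)
33 -> fault, evict 78, frames (10 53 33)
78 -> fault, evict 33, frames (10 53 78)
53 -> hit
10 -> hit
53 -> hit
10 -> hit
53 -> hit
33 -> fault, evict 78, frames (10 53 33)
53 -> hit
10 -> hit
33 -> hit
53 -> hit
33 -> hit
53 -> hit
Page faults: 9.

9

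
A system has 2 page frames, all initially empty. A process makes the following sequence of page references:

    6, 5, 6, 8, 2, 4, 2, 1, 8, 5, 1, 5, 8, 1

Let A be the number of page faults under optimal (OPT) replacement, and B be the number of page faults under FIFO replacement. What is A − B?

-1

Under OPT: F F . F F F . F F F . . F . → 9 faults.
Under FIFO: F F . F F F . F F F F . F . → 10 faults.
A − B = 9 − 10 = -1.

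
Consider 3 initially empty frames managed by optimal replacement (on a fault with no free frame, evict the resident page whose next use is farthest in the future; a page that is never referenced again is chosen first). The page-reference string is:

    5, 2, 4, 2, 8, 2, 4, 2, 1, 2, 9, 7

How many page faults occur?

7

5 → miss, frames (5)
2 → miss, frames (5 2)
4 → miss, frames (5 2 4)
2 → hit
8 → miss, evict 5, frames (2 4 8)
2 → hit
4 → hit
2 → hit
1 → miss, evict 8, frames (2 4 1)
2 → hit
9 → miss, evict 1, frames (2 4 9)
7 → miss, evict 9, frames (2 4 7)
Page faults: 7.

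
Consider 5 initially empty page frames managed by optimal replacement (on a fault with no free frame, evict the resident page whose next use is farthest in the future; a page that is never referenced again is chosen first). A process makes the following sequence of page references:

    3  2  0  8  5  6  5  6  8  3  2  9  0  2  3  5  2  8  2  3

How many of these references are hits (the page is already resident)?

3 -> fault, frames {3}
2 -> fault, frames {3,2}
0 -> fault, frames {3,2,0}
8 -> fault, frames {3,2,0,8}
5 -> fault, frames {3,2,0,8,5}
6 -> fault, evict 0, frames {3,2,8,5,6}
5 -> hit
6 -> hit
8 -> hit
3 -> hit
2 -> hit
9 -> fault, evict 6, frames {3,2,8,5,9}
0 -> fault, evict 9, frames {3,2,8,5,0}
2 -> hit
3 -> hit
5 -> hit
2 -> hit
8 -> hit
2 -> hit
3 -> hit
Hits: 12.

12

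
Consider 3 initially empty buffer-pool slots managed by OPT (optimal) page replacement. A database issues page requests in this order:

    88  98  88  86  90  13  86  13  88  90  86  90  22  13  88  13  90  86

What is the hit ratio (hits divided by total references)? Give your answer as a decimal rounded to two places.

88 -> fault, frames [88]
98 -> fault, frames [88, 98]
88 -> hit
86 -> fault, frames [88, 98, 86]
90 -> fault, evict 98, frames [88, 86, 90]
13 -> fault, evict 90, frames [88, 86, 13]
86 -> hit
13 -> hit
88 -> hit
90 -> fault, evict 88, frames [86, 13, 90]
86 -> hit
90 -> hit
22 -> fault, evict 86, frames [13, 90, 22]
13 -> hit
88 -> fault, evict 22, frames [13, 90, 88]
13 -> hit
90 -> hit
86 -> fault, evict 88, frames [13, 90, 86]
Hits: 9 of 18 references → 9/18 = 0.5000.

0.50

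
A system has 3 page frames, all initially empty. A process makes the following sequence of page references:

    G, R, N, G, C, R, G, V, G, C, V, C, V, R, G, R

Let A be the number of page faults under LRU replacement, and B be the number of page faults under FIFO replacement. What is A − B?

2

Under LRU: F F F . F F . F . F . . . F F . → 9 faults.
Under FIFO: F F F . F . F F . . . . . F . . → 7 faults.
A − B = 9 − 7 = 2.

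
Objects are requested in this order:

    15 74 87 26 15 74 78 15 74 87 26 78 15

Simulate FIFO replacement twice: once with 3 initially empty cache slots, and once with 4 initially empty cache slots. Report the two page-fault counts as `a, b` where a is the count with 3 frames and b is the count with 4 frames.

3 frames: F F F F F F F . . F F . F → 10 faults.
4 frames: F F F F . . F F F F F F F → 11 faults.
11 > 10: adding a frame increased faults — Belady's anomaly.

10, 11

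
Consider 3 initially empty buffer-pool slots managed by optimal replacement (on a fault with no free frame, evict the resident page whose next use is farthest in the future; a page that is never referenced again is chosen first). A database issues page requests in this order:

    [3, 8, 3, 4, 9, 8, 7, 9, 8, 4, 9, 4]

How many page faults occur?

6

3: miss, frames {3}
8: miss, frames {3,8}
3: hit
4: miss, frames {3,8,4}
9: miss, evict 3, frames {8,4,9}
8: hit
7: miss, evict 4, frames {8,9,7}
9: hit
8: hit
4: miss, evict 7, frames {8,9,4}
9: hit
4: hit
Page faults: 6.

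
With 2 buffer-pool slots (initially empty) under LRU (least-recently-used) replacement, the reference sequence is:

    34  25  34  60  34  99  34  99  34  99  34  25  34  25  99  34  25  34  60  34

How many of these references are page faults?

34: miss, frames (34)
25: miss, frames (34 25)
34: hit
60: miss, evict 25, frames (34 60)
34: hit
99: miss, evict 60, frames (34 99)
34: hit
99: hit
34: hit
99: hit
34: hit
25: miss, evict 99, frames (34 25)
34: hit
25: hit
99: miss, evict 34, frames (25 99)
34: miss, evict 25, frames (99 34)
25: miss, evict 99, frames (34 25)
34: hit
60: miss, evict 25, frames (34 60)
34: hit
Page faults: 9.

9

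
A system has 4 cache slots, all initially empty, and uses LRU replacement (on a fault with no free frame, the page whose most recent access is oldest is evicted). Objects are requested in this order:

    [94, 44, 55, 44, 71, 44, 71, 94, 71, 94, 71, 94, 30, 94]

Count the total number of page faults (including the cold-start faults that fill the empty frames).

94 -> fault, frames {94}
44 -> fault, frames {94,44}
55 -> fault, frames {94,44,55}
44 -> hit
71 -> fault, frames {94,55,44,71}
44 -> hit
71 -> hit
94 -> hit
71 -> hit
94 -> hit
71 -> hit
94 -> hit
30 -> fault, evict 55, frames {44,71,94,30}
94 -> hit
Page faults: 5.

5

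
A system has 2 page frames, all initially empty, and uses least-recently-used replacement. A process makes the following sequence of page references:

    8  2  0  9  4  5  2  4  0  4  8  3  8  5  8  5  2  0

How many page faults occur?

8: miss, frames (8)
2: miss, frames (8 2)
0: miss, evict 8, frames (2 0)
9: miss, evict 2, frames (0 9)
4: miss, evict 0, frames (9 4)
5: miss, evict 9, frames (4 5)
2: miss, evict 4, frames (5 2)
4: miss, evict 5, frames (2 4)
0: miss, evict 2, frames (4 0)
4: hit
8: miss, evict 0, frames (4 8)
3: miss, evict 4, frames (8 3)
8: hit
5: miss, evict 3, frames (8 5)
8: hit
5: hit
2: miss, evict 8, frames (5 2)
0: miss, evict 5, frames (2 0)
Page faults: 14.

14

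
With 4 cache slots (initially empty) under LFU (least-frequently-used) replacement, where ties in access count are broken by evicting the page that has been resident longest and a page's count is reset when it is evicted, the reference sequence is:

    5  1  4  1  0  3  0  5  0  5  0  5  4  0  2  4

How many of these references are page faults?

9

5 -> fault, frames {5}
1 -> fault, frames {5,1}
4 -> fault, frames {5,1,4}
1 -> hit
0 -> fault, frames {5,1,4,0}
3 -> fault, evict 5, frames {1,4,0,3}
0 -> hit
5 -> fault, evict 4, frames {1,0,3,5}
0 -> hit
5 -> hit
0 -> hit
5 -> hit
4 -> fault, evict 3, frames {1,0,5,4}
0 -> hit
2 -> fault, evict 4, frames {1,0,5,2}
4 -> fault, evict 2, frames {1,0,5,4}
Page faults: 9.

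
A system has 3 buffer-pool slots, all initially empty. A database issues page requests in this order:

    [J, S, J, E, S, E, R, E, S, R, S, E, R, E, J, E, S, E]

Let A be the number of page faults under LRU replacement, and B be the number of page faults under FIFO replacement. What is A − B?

Under LRU: F F . F . . F . . . . . . . F . F . → 6 faults.
Under FIFO: F F . F . . F . . . . . . . F . F F → 7 faults.
A − B = 6 − 7 = -1.

-1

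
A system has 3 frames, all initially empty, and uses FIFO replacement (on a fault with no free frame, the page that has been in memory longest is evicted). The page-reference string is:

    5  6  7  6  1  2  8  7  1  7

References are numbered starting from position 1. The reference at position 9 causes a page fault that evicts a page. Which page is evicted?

pos 1: 5 → miss, frames [5]
pos 2: 6 → miss, frames [5, 6]
pos 3: 7 → miss, frames [5, 6, 7]
pos 4: 6 → hit
pos 5: 1 → miss, evict 5, frames [6, 7, 1]
pos 6: 2 → miss, evict 6, frames [7, 1, 2]
pos 7: 8 → miss, evict 7, frames [1, 2, 8]
pos 8: 7 → miss, evict 1, frames [2, 8, 7]
pos 9: 1 → miss, evict 2, frames [8, 7, 1]
At position 9, page 2 is evicted.

2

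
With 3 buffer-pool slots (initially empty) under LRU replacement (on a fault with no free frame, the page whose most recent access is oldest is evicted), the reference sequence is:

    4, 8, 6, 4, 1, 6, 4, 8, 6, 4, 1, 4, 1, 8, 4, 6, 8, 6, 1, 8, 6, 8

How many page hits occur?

4 -> miss, frames (4)
8 -> miss, frames (4 8)
6 -> miss, frames (4 8 6)
4 -> hit
1 -> miss, evict 8, frames (6 4 1)
6 -> hit
4 -> hit
8 -> miss, evict 1, frames (6 4 8)
6 -> hit
4 -> hit
1 -> miss, evict 8, frames (6 4 1)
4 -> hit
1 -> hit
8 -> miss, evict 6, frames (4 1 8)
4 -> hit
6 -> miss, evict 1, frames (8 4 6)
8 -> hit
6 -> hit
1 -> miss, evict 4, frames (8 6 1)
8 -> hit
6 -> hit
8 -> hit
Hits: 13.

13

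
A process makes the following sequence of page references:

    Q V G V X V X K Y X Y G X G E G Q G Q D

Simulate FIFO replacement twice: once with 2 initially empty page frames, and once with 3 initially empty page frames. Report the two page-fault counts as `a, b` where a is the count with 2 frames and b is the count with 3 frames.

2 frames: F F F . F F . F F F . F . . F . F F . F → 13 faults.
3 frames: F F F . F . . F F . . F F . F . F F . F → 12 faults.
12 < 13: adding a frame reduced faults, as is typical.

13, 12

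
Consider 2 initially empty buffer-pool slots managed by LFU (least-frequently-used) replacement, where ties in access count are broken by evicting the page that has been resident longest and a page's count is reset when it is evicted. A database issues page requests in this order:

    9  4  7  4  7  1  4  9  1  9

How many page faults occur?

9: miss, frames {9}
4: miss, frames {9,4}
7: miss, evict 9, frames {4,7}
4: hit
7: hit
1: miss, evict 4, frames {7,1}
4: miss, evict 1, frames {7,4}
9: miss, evict 4, frames {7,9}
1: miss, evict 9, frames {7,1}
9: miss, evict 1, frames {7,9}
Page faults: 8.

8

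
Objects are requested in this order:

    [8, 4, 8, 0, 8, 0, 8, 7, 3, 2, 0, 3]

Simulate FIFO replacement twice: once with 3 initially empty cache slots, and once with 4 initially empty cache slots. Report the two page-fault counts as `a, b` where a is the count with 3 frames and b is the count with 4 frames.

3 frames: F F . F . . . F F F F . → 7 faults.
4 frames: F F . F . . . F F F . . → 6 faults.
6 < 7: adding a frame reduced faults, as is typical.

7, 6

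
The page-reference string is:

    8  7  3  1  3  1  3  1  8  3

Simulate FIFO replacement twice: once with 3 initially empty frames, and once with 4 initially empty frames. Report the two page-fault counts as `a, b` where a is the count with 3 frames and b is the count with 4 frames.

5, 4

3 frames: F F F F . . . . F . → 5 faults.
4 frames: F F F F . . . . . . → 4 faults.
4 < 5: adding a frame reduced faults, as is typical.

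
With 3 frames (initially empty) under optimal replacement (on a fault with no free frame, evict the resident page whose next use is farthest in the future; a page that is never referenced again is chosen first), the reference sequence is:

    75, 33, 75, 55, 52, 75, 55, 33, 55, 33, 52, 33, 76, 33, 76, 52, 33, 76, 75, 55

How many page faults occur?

8

75: fault, frames {75}
33: fault, frames {75,33}
75: hit
55: fault, frames {75,33,55}
52: fault, evict 33, frames {75,55,52}
75: hit
55: hit
33: fault, evict 75, frames {55,52,33}
55: hit
33: hit
52: hit
33: hit
76: fault, evict 55, frames {52,33,76}
33: hit
76: hit
52: hit
33: hit
76: hit
75: fault, evict 76, frames {52,33,75}
55: fault, evict 75, frames {52,33,55}
Page faults: 8.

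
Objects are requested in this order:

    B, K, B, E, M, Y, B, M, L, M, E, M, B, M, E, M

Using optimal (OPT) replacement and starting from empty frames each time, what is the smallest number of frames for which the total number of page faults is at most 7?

3

f=1: 16 faults
f=2: 10 faults
f=3: 7 faults
f=4: 6 faults
f=5: 6 faults
f=6: 6 faults
Smallest f with faults ≤ 7 is 3.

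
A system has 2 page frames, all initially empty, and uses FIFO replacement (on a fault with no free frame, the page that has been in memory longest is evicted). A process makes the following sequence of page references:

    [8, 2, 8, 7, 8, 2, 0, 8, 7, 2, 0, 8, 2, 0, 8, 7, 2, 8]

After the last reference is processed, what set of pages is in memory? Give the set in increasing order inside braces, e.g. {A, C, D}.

8: fault, frames {8}
2: fault, frames {8,2}
8: hit
7: fault, evict 8, frames {2,7}
8: fault, evict 2, frames {7,8}
2: fault, evict 7, frames {8,2}
0: fault, evict 8, frames {2,0}
8: fault, evict 2, frames {0,8}
7: fault, evict 0, frames {8,7}
2: fault, evict 8, frames {7,2}
0: fault, evict 7, frames {2,0}
8: fault, evict 2, frames {0,8}
2: fault, evict 0, frames {8,2}
0: fault, evict 8, frames {2,0}
8: fault, evict 2, frames {0,8}
7: fault, evict 0, frames {8,7}
2: fault, evict 8, frames {7,2}
8: fault, evict 7, frames {2,8}

{2, 8}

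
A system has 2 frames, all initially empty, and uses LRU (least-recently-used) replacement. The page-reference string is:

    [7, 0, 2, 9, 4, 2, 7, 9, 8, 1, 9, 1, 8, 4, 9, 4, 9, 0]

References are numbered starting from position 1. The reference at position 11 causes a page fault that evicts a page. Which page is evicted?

pos 1: 7 -> fault, frames [7]
pos 2: 0 -> fault, frames [7, 0]
pos 3: 2 -> fault, evict 7, frames [0, 2]
pos 4: 9 -> fault, evict 0, frames [2, 9]
pos 5: 4 -> fault, evict 2, frames [9, 4]
pos 6: 2 -> fault, evict 9, frames [4, 2]
pos 7: 7 -> fault, evict 4, frames [2, 7]
pos 8: 9 -> fault, evict 2, frames [7, 9]
pos 9: 8 -> fault, evict 7, frames [9, 8]
pos 10: 1 -> fault, evict 9, frames [8, 1]
pos 11: 9 -> fault, evict 8, frames [1, 9]
At position 11, page 8 is evicted.

8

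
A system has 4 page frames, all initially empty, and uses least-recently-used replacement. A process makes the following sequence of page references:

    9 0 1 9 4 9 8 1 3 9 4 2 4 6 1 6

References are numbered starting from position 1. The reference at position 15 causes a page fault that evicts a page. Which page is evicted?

9

pos 1: 9 → miss, frames (9)
pos 2: 0 → miss, frames (9 0)
pos 3: 1 → miss, frames (9 0 1)
pos 4: 9 → hit
pos 5: 4 → miss, frames (0 1 9 4)
pos 6: 9 → hit
pos 7: 8 → miss, evict 0, frames (1 4 9 8)
pos 8: 1 → hit
pos 9: 3 → miss, evict 4, frames (9 8 1 3)
pos 10: 9 → hit
pos 11: 4 → miss, evict 8, frames (1 3 9 4)
pos 12: 2 → miss, evict 1, frames (3 9 4 2)
pos 13: 4 → hit
pos 14: 6 → miss, evict 3, frames (9 2 4 6)
pos 15: 1 → miss, evict 9, frames (2 4 6 1)
At position 15, page 9 is evicted.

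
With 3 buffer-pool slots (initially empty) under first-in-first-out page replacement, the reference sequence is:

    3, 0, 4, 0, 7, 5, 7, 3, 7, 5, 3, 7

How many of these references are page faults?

6

3 -> miss, frames {3}
0 -> miss, frames {3,0}
4 -> miss, frames {3,0,4}
0 -> hit
7 -> miss, evict 3, frames {0,4,7}
5 -> miss, evict 0, frames {4,7,5}
7 -> hit
3 -> miss, evict 4, frames {7,5,3}
7 -> hit
5 -> hit
3 -> hit
7 -> hit
Page faults: 6.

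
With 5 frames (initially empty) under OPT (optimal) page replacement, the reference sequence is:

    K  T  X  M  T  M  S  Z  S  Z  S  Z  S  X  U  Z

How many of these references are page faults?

7

K: fault, frames (K)
T: fault, frames (K T)
X: fault, frames (K T X)
M: fault, frames (K T X M)
T: hit
M: hit
S: fault, frames (K T X M S)
Z: fault, evict M, frames (K T X S Z)
S: hit
Z: hit
S: hit
Z: hit
S: hit
X: hit
U: fault, evict S, frames (K T X Z U)
Z: hit
Page faults: 7.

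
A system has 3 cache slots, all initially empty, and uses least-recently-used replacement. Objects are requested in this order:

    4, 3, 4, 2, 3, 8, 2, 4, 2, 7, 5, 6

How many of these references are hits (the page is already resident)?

4

4: miss, frames [4]
3: miss, frames [4, 3]
4: hit
2: miss, frames [3, 4, 2]
3: hit
8: miss, evict 4, frames [2, 3, 8]
2: hit
4: miss, evict 3, frames [8, 2, 4]
2: hit
7: miss, evict 8, frames [4, 2, 7]
5: miss, evict 4, frames [2, 7, 5]
6: miss, evict 2, frames [7, 5, 6]
Hits: 4.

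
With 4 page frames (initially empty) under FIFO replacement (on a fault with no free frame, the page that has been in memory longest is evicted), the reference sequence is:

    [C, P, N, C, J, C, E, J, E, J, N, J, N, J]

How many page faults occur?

5

C → miss, frames {C}
P → miss, frames {C,P}
N → miss, frames {C,P,N}
C → hit
J → miss, frames {C,P,N,J}
C → hit
E → miss, evict C, frames {P,N,J,E}
J → hit
E → hit
J → hit
N → hit
J → hit
N → hit
J → hit
Page faults: 5.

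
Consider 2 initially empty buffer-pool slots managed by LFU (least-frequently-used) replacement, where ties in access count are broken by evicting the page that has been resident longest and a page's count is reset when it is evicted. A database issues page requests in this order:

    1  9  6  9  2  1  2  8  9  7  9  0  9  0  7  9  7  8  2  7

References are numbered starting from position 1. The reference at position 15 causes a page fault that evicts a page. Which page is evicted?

pos 1: 1 -> miss, frames {1}
pos 2: 9 -> miss, frames {1,9}
pos 3: 6 -> miss, evict 1, frames {9,6}
pos 4: 9 -> hit
pos 5: 2 -> miss, evict 6, frames {9,2}
pos 6: 1 -> miss, evict 2, frames {9,1}
pos 7: 2 -> miss, evict 1, frames {9,2}
pos 8: 8 -> miss, evict 2, frames {9,8}
pos 9: 9 -> hit
pos 10: 7 -> miss, evict 8, frames {9,7}
pos 11: 9 -> hit
pos 12: 0 -> miss, evict 7, frames {9,0}
pos 13: 9 -> hit
pos 14: 0 -> hit
pos 15: 7 -> miss, evict 0, frames {9,7}
At position 15, page 0 is evicted.

0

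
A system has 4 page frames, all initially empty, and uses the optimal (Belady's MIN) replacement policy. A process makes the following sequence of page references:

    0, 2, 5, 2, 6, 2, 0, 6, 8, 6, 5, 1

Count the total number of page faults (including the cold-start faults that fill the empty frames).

0: fault, frames [0]
2: fault, frames [0, 2]
5: fault, frames [0, 2, 5]
2: hit
6: fault, frames [0, 2, 5, 6]
2: hit
0: hit
6: hit
8: fault, evict 2, frames [0, 5, 6, 8]
6: hit
5: hit
1: fault, evict 8, frames [0, 5, 6, 1]
Page faults: 6.

6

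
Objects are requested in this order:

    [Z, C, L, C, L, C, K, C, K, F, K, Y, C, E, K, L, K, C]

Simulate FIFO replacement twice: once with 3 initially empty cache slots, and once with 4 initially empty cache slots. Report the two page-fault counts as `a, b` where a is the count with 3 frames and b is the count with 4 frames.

11, 10

3 frames: F F F . . . F . . F . F F F F F . F → 11 faults.
4 frames: F F F . . . F . . F . F F F F F . . → 10 faults.
10 < 11: adding a frame reduced faults, as is typical.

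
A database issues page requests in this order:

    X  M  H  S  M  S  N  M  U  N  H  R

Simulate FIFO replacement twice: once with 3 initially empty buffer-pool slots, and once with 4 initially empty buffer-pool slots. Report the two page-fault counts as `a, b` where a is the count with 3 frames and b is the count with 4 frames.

3 frames: F F F F . . F F F . F F → 9 faults.
4 frames: F F F F . . F . F . . F → 7 faults.
7 < 9: adding a frame reduced faults, as is typical.

9, 7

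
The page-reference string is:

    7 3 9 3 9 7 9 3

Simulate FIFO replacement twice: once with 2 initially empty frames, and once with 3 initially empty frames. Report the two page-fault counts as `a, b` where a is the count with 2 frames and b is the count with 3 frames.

5, 3

2 frames: F F F . . F . F → 5 faults.
3 frames: F F F . . . . . → 3 faults.
3 < 5: adding a frame reduced faults, as is typical.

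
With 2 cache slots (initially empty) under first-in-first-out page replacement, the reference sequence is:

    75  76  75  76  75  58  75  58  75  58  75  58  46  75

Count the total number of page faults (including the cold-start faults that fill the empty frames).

5

75 → miss, frames [75]
76 → miss, frames [75, 76]
75 → hit
76 → hit
75 → hit
58 → miss, evict 75, frames [76, 58]
75 → miss, evict 76, frames [58, 75]
58 → hit
75 → hit
58 → hit
75 → hit
58 → hit
46 → miss, evict 58, frames [75, 46]
75 → hit
Page faults: 5.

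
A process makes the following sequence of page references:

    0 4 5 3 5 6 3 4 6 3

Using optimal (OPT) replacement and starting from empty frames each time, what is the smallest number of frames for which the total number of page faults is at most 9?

2

f=1: 10 faults
f=2: 7 faults
f=3: 5 faults
f=4: 5 faults
f=5: 5 faults
Smallest f with faults ≤ 9 is 2.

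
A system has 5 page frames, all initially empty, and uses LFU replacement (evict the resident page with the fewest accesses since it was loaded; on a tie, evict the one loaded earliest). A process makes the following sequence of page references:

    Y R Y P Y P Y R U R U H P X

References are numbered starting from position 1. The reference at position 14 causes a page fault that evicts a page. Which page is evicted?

H

pos 1: Y -> fault, frames {Y}
pos 2: R -> fault, frames {Y,R}
pos 3: Y -> hit
pos 4: P -> fault, frames {Y,R,P}
pos 5: Y -> hit
pos 6: P -> hit
pos 7: Y -> hit
pos 8: R -> hit
pos 9: U -> fault, frames {Y,R,P,U}
pos 10: R -> hit
pos 11: U -> hit
pos 12: H -> fault, frames {Y,R,P,U,H}
pos 13: P -> hit
pos 14: X -> fault, evict H, frames {Y,R,P,U,X}
At position 14, page H is evicted.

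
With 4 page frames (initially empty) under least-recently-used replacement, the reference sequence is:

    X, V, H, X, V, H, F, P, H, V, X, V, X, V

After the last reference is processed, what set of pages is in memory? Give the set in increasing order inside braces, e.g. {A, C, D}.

{H, P, V, X}

X: miss, frames {X}
V: miss, frames {X,V}
H: miss, frames {X,V,H}
X: hit
V: hit
H: hit
F: miss, frames {X,V,H,F}
P: miss, evict X, frames {V,H,F,P}
H: hit
V: hit
X: miss, evict F, frames {P,H,V,X}
V: hit
X: hit
V: hit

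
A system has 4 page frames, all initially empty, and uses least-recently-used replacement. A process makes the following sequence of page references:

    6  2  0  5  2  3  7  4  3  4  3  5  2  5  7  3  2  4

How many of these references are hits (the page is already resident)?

6 -> miss, frames {6}
2 -> miss, frames {6,2}
0 -> miss, frames {6,2,0}
5 -> miss, frames {6,2,0,5}
2 -> hit
3 -> miss, evict 6, frames {0,5,2,3}
7 -> miss, evict 0, frames {5,2,3,7}
4 -> miss, evict 5, frames {2,3,7,4}
3 -> hit
4 -> hit
3 -> hit
5 -> miss, evict 2, frames {7,4,3,5}
2 -> miss, evict 7, frames {4,3,5,2}
5 -> hit
7 -> miss, evict 4, frames {3,2,5,7}
3 -> hit
2 -> hit
4 -> miss, evict 5, frames {7,3,2,4}
Hits: 7.

7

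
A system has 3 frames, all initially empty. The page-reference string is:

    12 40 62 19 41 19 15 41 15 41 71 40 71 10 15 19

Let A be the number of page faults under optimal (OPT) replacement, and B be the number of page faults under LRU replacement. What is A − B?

Under OPT: F F F F F . F . . . F . . F . F → 9 faults.
Under LRU: F F F F F . F . . . F F . F F F → 11 faults.
A − B = 9 − 11 = -2.

-2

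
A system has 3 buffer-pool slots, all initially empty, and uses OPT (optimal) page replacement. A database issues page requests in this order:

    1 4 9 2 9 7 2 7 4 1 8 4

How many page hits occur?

5

1 -> miss, frames (1)
4 -> miss, frames (1 4)
9 -> miss, frames (1 4 9)
2 -> miss, evict 1, frames (4 9 2)
9 -> hit
7 -> miss, evict 9, frames (4 2 7)
2 -> hit
7 -> hit
4 -> hit
1 -> miss, evict 7, frames (4 2 1)
8 -> miss, evict 1, frames (4 2 8)
4 -> hit
Hits: 5.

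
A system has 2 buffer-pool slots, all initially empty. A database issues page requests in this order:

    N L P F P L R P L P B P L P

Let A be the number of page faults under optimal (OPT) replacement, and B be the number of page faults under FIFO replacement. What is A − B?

-2

Under OPT: F F F F . F F . F . F . F . → 9 faults.
Under FIFO: F F F F . F F F F . F F F . → 11 faults.
A − B = 9 − 11 = -2.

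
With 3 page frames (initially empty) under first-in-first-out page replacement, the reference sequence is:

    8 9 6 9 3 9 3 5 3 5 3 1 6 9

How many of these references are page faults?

8

8: fault, frames [8]
9: fault, frames [8, 9]
6: fault, frames [8, 9, 6]
9: hit
3: fault, evict 8, frames [9, 6, 3]
9: hit
3: hit
5: fault, evict 9, frames [6, 3, 5]
3: hit
5: hit
3: hit
1: fault, evict 6, frames [3, 5, 1]
6: fault, evict 3, frames [5, 1, 6]
9: fault, evict 5, frames [1, 6, 9]
Page faults: 8.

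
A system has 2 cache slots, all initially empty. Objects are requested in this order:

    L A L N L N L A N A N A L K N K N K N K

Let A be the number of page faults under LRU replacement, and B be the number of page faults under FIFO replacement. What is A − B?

-1

Under LRU: F F . F . . . F F . . . F F F . . . . . → 8 faults.
Under FIFO: F F . F F . . F F . . . F F F . . . . . → 9 faults.
A − B = 8 − 9 = -1.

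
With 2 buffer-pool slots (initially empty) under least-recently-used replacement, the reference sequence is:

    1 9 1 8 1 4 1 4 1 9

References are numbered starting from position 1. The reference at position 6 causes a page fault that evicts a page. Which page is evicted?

8

pos 1: 1: miss, frames (1)
pos 2: 9: miss, frames (1 9)
pos 3: 1: hit
pos 4: 8: miss, evict 9, frames (1 8)
pos 5: 1: hit
pos 6: 4: miss, evict 8, frames (1 4)
At position 6, page 8 is evicted.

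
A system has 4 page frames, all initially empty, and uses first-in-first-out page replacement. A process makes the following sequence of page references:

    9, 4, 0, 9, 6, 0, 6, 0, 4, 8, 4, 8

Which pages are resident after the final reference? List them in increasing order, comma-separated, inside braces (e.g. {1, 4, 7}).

9: fault, frames [9]
4: fault, frames [9, 4]
0: fault, frames [9, 4, 0]
9: hit
6: fault, frames [9, 4, 0, 6]
0: hit
6: hit
0: hit
4: hit
8: fault, evict 9, frames [4, 0, 6, 8]
4: hit
8: hit

{0, 4, 6, 8}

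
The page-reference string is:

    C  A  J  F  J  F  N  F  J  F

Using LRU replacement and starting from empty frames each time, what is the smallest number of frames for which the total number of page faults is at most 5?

3

f=1: 10 faults
f=2: 6 faults
f=3: 5 faults
f=4: 5 faults
f=5: 5 faults
Smallest f with faults ≤ 5 is 3.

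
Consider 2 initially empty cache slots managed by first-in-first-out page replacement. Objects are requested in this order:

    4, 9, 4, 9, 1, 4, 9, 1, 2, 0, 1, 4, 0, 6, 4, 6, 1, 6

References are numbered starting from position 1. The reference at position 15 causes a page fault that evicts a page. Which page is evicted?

pos 1: 4: miss, frames {4}
pos 2: 9: miss, frames {4,9}
pos 3: 4: hit
pos 4: 9: hit
pos 5: 1: miss, evict 4, frames {9,1}
pos 6: 4: miss, evict 9, frames {1,4}
pos 7: 9: miss, evict 1, frames {4,9}
pos 8: 1: miss, evict 4, frames {9,1}
pos 9: 2: miss, evict 9, frames {1,2}
pos 10: 0: miss, evict 1, frames {2,0}
pos 11: 1: miss, evict 2, frames {0,1}
pos 12: 4: miss, evict 0, frames {1,4}
pos 13: 0: miss, evict 1, frames {4,0}
pos 14: 6: miss, evict 4, frames {0,6}
pos 15: 4: miss, evict 0, frames {6,4}
At position 15, page 0 is evicted.

0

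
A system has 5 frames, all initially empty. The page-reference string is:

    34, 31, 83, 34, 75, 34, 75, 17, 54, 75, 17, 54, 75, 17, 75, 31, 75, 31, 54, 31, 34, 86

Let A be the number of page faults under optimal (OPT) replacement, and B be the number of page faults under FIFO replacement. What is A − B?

-1

Under OPT: F F F . F . . F F . . . . . . . . . . . . F → 7 faults.
Under FIFO: F F F . F . . F F . . . . . . . . . . . F F → 8 faults.
A − B = 7 − 8 = -1.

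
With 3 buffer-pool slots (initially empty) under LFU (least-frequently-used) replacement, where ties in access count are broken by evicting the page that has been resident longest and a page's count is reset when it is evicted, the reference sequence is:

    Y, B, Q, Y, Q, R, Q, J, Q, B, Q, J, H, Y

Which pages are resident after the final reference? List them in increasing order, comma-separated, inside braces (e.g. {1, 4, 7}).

Y → fault, frames [Y]
B → fault, frames [Y, B]
Q → fault, frames [Y, B, Q]
Y → hit
Q → hit
R → fault, evict B, frames [Y, Q, R]
Q → hit
J → fault, evict R, frames [Y, Q, J]
Q → hit
B → fault, evict J, frames [Y, Q, B]
Q → hit
J → fault, evict B, frames [Y, Q, J]
H → fault, evict J, frames [Y, Q, H]
Y → hit

{H, Q, Y}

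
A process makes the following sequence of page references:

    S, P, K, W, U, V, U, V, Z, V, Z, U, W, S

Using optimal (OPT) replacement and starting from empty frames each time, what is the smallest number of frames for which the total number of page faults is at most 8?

4

f=1: 14 faults
f=2: 10 faults
f=3: 9 faults
f=4: 8 faults
f=5: 7 faults
f=6: 7 faults
f=7: 7 faults
Smallest f with faults ≤ 8 is 4.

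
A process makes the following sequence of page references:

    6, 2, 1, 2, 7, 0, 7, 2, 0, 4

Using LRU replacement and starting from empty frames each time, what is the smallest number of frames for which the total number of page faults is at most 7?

3

f=1: 10 faults
f=2: 8 faults
f=3: 6 faults
f=4: 6 faults
f=5: 6 faults
f=6: 6 faults
Smallest f with faults ≤ 7 is 3.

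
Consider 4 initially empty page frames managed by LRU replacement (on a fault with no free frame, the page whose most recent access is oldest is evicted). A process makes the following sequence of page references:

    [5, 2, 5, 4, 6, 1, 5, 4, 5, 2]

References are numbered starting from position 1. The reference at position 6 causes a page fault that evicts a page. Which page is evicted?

2

pos 1: 5 → fault, frames {5}
pos 2: 2 → fault, frames {5,2}
pos 3: 5 → hit
pos 4: 4 → fault, frames {2,5,4}
pos 5: 6 → fault, frames {2,5,4,6}
pos 6: 1 → fault, evict 2, frames {5,4,6,1}
At position 6, page 2 is evicted.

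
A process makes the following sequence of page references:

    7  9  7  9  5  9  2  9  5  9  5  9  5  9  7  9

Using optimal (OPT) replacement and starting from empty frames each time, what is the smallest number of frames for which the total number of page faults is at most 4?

4

f=1: 16 faults
f=2: 6 faults
f=3: 5 faults
f=4: 4 faults
Smallest f with faults ≤ 4 is 4.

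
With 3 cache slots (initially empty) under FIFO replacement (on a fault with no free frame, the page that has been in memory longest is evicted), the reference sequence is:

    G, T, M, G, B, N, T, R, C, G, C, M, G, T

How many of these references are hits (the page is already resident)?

3

G → fault, frames (G)
T → fault, frames (G T)
M → fault, frames (G T M)
G → hit
B → fault, evict G, frames (T M B)
N → fault, evict T, frames (M B N)
T → fault, evict M, frames (B N T)
R → fault, evict B, frames (N T R)
C → fault, evict N, frames (T R C)
G → fault, evict T, frames (R C G)
C → hit
M → fault, evict R, frames (C G M)
G → hit
T → fault, evict C, frames (G M T)
Hits: 3.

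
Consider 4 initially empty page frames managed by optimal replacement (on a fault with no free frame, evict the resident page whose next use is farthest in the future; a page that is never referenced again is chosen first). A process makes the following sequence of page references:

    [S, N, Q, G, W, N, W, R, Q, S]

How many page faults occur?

S: fault, frames (S)
N: fault, frames (S N)
Q: fault, frames (S N Q)
G: fault, frames (S N Q G)
W: fault, evict G, frames (S N Q W)
N: hit
W: hit
R: fault, evict W, frames (S N Q R)
Q: hit
S: hit
Page faults: 6.

6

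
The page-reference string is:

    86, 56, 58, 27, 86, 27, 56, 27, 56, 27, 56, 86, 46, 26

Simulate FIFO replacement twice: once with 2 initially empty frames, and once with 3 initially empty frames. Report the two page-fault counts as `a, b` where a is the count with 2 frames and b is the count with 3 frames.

2 frames: F F F F F . F F . . . F F F → 10 faults.
3 frames: F F F F F . F . . . . . F F → 8 faults.
8 < 10: adding a frame reduced faults, as is typical.

10, 8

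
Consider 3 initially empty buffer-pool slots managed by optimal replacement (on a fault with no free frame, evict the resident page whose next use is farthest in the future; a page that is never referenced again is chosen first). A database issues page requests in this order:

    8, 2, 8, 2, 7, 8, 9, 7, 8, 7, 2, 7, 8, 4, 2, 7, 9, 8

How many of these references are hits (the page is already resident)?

8: miss, frames [8]
2: miss, frames [8, 2]
8: hit
2: hit
7: miss, frames [8, 2, 7]
8: hit
9: miss, evict 2, frames [8, 7, 9]
7: hit
8: hit
7: hit
2: miss, evict 9, frames [8, 7, 2]
7: hit
8: hit
4: miss, evict 8, frames [7, 2, 4]
2: hit
7: hit
9: miss, evict 4, frames [7, 2, 9]
8: miss, evict 9, frames [7, 2, 8]
Hits: 10.

10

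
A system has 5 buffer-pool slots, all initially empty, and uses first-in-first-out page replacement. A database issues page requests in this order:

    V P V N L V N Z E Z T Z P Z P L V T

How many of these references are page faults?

9

V: fault, frames [V]
P: fault, frames [V, P]
V: hit
N: fault, frames [V, P, N]
L: fault, frames [V, P, N, L]
V: hit
N: hit
Z: fault, frames [V, P, N, L, Z]
E: fault, evict V, frames [P, N, L, Z, E]
Z: hit
T: fault, evict P, frames [N, L, Z, E, T]
Z: hit
P: fault, evict N, frames [L, Z, E, T, P]
Z: hit
P: hit
L: hit
V: fault, evict L, frames [Z, E, T, P, V]
T: hit
Page faults: 9.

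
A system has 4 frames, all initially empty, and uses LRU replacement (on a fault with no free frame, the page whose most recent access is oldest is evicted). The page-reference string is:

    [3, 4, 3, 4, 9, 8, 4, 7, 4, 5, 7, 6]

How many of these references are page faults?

3 -> miss, frames {3}
4 -> miss, frames {3,4}
3 -> hit
4 -> hit
9 -> miss, frames {3,4,9}
8 -> miss, frames {3,4,9,8}
4 -> hit
7 -> miss, evict 3, frames {9,8,4,7}
4 -> hit
5 -> miss, evict 9, frames {8,7,4,5}
7 -> hit
6 -> miss, evict 8, frames {4,5,7,6}
Page faults: 7.

7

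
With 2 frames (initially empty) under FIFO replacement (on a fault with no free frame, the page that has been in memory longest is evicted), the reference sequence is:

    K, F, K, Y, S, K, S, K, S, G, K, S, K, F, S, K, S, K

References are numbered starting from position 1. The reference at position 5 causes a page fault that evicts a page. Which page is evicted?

pos 1: K -> miss, frames {K}
pos 2: F -> miss, frames {K,F}
pos 3: K -> hit
pos 4: Y -> miss, evict K, frames {F,Y}
pos 5: S -> miss, evict F, frames {Y,S}
At position 5, page F is evicted.

F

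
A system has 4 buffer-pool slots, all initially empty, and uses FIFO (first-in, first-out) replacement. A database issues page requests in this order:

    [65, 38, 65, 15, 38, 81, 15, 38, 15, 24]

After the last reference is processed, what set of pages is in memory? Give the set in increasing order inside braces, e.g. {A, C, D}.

{15, 24, 38, 81}

65 -> miss, frames {65}
38 -> miss, frames {65,38}
65 -> hit
15 -> miss, frames {65,38,15}
38 -> hit
81 -> miss, frames {65,38,15,81}
15 -> hit
38 -> hit
15 -> hit
24 -> miss, evict 65, frames {38,15,81,24}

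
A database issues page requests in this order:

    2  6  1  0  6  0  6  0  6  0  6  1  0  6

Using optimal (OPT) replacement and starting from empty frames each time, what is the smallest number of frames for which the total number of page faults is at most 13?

2

f=1: 14 faults
f=2: 6 faults
f=3: 4 faults
f=4: 4 faults
Smallest f with faults ≤ 13 is 2.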